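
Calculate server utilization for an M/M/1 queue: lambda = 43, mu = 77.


rho = lambda/mu = 43/77 = 0.5584

0.5584


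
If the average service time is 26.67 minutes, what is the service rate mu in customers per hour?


mu = 60 / avg_service_time = 60 / 26.67 = 2.25 per hour

2.25 per hour


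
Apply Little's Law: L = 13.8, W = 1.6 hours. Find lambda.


lambda = L / W = 13.8 / 1.6 = 8.63 per hour

8.63 per hour


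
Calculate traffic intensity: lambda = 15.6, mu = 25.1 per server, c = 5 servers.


rho = lambda / (c * mu) = 15.6 / (5 * 25.1) = 0.1243

0.1243


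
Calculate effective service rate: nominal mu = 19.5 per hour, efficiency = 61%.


Effective rate = mu * efficiency = 19.5 * 0.61 = 11.9 per hour

11.9 per hour


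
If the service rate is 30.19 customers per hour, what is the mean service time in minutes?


Mean service time = 60/mu = 60/30.19 = 1.99 minutes

1.99 minutes


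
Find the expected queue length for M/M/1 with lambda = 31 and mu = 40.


rho = 31/40; Lq = rho^2/(1-rho) = 2.67

2.67


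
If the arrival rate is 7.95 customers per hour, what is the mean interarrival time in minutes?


Mean interarrival time = 60/lambda = 60/7.95 = 7.55 minutes

7.55 minutes


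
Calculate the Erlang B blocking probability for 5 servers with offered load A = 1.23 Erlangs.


B(N,A) = (A^N/N!) / sum(A^k/k!, k=0..N) with N=5, A=1.23 = 0.0069

0.0069


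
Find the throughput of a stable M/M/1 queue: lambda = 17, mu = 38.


For a stable queue (lambda < mu), throughput = lambda = 17 per hour

17 per hour


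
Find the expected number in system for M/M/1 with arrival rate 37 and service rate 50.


rho = 37/50; L = rho/(1-rho) = 2.85

2.85


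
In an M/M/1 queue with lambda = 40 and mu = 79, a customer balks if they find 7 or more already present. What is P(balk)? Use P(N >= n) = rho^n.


P(N >= 7) = rho^7 = (40/79)^7 = 0.0085

0.0085


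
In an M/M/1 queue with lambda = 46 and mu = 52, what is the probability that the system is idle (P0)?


P0 = 1 - rho = 1 - 46/52 = 0.1154

0.1154


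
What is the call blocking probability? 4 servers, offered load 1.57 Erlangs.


B(N,A) = (A^N/N!) / sum(A^k/k!, k=0..N) with N=4, A=1.57 = 0.0539

0.0539


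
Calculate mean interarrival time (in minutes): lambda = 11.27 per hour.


Mean interarrival time = 60/lambda = 60/11.27 = 5.32 minutes

5.32 minutes


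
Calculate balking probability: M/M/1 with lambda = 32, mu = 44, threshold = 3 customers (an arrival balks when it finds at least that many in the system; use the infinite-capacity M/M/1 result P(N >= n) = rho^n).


P(N >= 3) = rho^3 = (32/44)^3 = 0.3847

0.3847


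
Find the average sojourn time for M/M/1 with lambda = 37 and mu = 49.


W = 1/(mu - lambda) = 1/(49 - 37) = 0.0833 hours

0.0833 hours


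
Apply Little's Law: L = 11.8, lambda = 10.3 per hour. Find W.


W = L / lambda = 11.8 / 10.3 = 1.1456 hours

1.1456 hours


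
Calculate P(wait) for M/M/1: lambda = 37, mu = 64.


P(wait) = rho = lambda/mu = 37/64 = 0.5781

0.5781


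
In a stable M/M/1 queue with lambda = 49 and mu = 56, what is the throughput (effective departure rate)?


For a stable queue (lambda < mu), throughput = lambda = 49 per hour

49 per hour


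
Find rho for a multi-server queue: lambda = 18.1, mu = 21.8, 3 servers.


rho = lambda / (c * mu) = 18.1 / (3 * 21.8) = 0.2768

0.2768


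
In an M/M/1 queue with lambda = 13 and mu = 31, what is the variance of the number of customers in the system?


rho = 13/31; Var(N) = rho/(1-rho)^2 = 1.24

1.24


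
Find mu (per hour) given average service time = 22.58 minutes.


mu = 60 / avg_service_time = 60 / 22.58 = 2.66 per hour

2.66 per hour


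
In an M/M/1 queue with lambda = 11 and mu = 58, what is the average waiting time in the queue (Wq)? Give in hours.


rho = 11/58; Wq = rho/(mu - lambda) = 0.004 hours

0.004 hours


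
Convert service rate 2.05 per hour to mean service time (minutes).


Mean service time = 60/mu = 60/2.05 = 29.27 minutes

29.27 minutes


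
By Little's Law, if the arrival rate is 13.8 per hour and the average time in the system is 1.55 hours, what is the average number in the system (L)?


L = lambda * W = 13.8 * 1.55 = 21.39

21.39


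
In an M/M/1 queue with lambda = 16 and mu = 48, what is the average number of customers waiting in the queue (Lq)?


rho = 16/48; Lq = rho^2/(1-rho) = 0.17

0.17


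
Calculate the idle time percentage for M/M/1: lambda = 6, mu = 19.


Idle fraction = (1 - rho) * 100 = (1 - 6/19) * 100 = 68.4%

68.4%


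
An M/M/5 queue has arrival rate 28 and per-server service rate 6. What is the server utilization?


rho = lambda/(c*mu) = 28/(5*6) = 0.9333

0.9333


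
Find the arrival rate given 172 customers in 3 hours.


lambda = total arrivals / time = 172 / 3 = 57.33 per hour

57.33 per hour


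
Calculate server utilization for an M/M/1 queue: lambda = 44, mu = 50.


rho = lambda/mu = 44/50 = 0.88

0.88


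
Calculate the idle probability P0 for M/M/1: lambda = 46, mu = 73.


P0 = 1 - rho = 1 - 46/73 = 0.3699

0.3699


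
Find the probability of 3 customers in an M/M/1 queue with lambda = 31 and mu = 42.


rho = 31/42; P(n) = (1-rho)*rho^n = (1-31/42)*(31/42)^3 = 0.1053

0.1053


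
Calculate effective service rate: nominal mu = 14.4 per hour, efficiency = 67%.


Effective rate = mu * efficiency = 14.4 * 0.67 = 9.65 per hour

9.65 per hour


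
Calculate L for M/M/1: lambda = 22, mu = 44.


rho = 22/44; L = rho/(1-rho) = 1.0

1.0


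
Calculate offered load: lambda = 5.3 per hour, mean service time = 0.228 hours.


Offered load a = lambda * E[S] = 5.3 * 0.228 = 1.21 Erlangs

1.21 Erlangs


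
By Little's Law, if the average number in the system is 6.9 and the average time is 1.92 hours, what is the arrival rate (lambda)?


lambda = L / W = 6.9 / 1.92 = 3.59 per hour

3.59 per hour


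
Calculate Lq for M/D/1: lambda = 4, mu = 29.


M/D/1: Lq = rho^2 / (2*(1-rho)) where rho = 4/29; Lq = 0.01

0.01


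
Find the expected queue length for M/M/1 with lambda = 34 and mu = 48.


rho = 34/48; Lq = rho^2/(1-rho) = 1.72

1.72


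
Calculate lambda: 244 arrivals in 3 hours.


lambda = total arrivals / time = 244 / 3 = 81.33 per hour

81.33 per hour


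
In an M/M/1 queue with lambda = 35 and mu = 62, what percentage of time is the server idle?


Idle fraction = (1 - rho) * 100 = (1 - 35/62) * 100 = 43.5%

43.5%


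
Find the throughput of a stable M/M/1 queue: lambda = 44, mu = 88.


For a stable queue (lambda < mu), throughput = lambda = 44 per hour

44 per hour


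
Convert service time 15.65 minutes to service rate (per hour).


mu = 60 / avg_service_time = 60 / 15.65 = 3.83 per hour

3.83 per hour


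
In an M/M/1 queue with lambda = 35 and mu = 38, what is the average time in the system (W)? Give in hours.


W = 1/(mu - lambda) = 1/(38 - 35) = 0.3333 hours

0.3333 hours


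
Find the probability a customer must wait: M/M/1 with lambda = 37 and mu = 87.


P(wait) = rho = lambda/mu = 37/87 = 0.4253

0.4253


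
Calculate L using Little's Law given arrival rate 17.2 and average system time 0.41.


L = lambda * W = 17.2 * 0.41 = 7.05

7.05


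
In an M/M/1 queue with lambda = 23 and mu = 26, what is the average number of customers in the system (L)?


rho = 23/26; L = rho/(1-rho) = 7.67

7.67


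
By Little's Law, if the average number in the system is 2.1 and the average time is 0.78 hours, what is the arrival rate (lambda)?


lambda = L / W = 2.1 / 0.78 = 2.69 per hour

2.69 per hour


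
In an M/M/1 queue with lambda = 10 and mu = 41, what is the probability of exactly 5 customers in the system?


rho = 10/41; P(n) = (1-rho)*rho^n = (1-10/41)*(10/41)^5 = 0.0007

0.0007


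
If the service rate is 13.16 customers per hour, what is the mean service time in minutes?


Mean service time = 60/mu = 60/13.16 = 4.56 minutes

4.56 minutes


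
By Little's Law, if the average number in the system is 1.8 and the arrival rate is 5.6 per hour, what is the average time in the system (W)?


W = L / lambda = 1.8 / 5.6 = 0.3214 hours

0.3214 hours


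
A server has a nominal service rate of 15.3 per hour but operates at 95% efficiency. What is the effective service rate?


Effective rate = mu * efficiency = 15.3 * 0.95 = 14.54 per hour

14.54 per hour


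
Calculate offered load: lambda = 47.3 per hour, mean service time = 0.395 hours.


Offered load a = lambda * E[S] = 47.3 * 0.395 = 18.68 Erlangs

18.68 Erlangs


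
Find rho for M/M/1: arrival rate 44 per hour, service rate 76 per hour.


rho = lambda/mu = 44/76 = 0.5789

0.5789


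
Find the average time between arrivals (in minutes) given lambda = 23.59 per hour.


Mean interarrival time = 60/lambda = 60/23.59 = 2.54 minutes

2.54 minutes


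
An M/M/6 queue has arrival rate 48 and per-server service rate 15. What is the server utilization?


rho = lambda/(c*mu) = 48/(6*15) = 0.5333

0.5333


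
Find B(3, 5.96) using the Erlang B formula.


B(N,A) = (A^N/N!) / sum(A^k/k!, k=0..N) with N=3, A=5.96 = 0.588

0.588


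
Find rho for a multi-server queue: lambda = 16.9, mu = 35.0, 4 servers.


rho = lambda / (c * mu) = 16.9 / (4 * 35.0) = 0.1207

0.1207


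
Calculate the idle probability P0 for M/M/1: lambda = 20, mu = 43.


P0 = 1 - rho = 1 - 20/43 = 0.5349

0.5349


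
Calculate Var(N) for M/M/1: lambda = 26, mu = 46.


rho = 26/46; Var(N) = rho/(1-rho)^2 = 2.99

2.99


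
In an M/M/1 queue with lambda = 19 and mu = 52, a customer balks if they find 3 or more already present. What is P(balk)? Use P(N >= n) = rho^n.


P(N >= 3) = rho^3 = (19/52)^3 = 0.0488

0.0488


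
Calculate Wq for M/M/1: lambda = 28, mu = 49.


rho = 28/49; Wq = rho/(mu - lambda) = 0.0272 hours

0.0272 hours


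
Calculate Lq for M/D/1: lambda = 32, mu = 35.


M/D/1: Lq = rho^2 / (2*(1-rho)) where rho = 32/35; Lq = 4.88

4.88


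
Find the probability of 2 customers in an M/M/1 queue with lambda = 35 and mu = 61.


rho = 35/61; P(n) = (1-rho)*rho^n = (1-35/61)*(35/61)^2 = 0.1403

0.1403


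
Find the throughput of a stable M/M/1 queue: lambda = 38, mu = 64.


For a stable queue (lambda < mu), throughput = lambda = 38 per hour

38 per hour


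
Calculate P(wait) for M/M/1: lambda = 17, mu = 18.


P(wait) = rho = lambda/mu = 17/18 = 0.9444

0.9444


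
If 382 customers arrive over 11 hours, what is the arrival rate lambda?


lambda = total arrivals / time = 382 / 11 = 34.73 per hour

34.73 per hour


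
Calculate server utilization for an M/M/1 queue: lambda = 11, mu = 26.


rho = lambda/mu = 11/26 = 0.4231

0.4231


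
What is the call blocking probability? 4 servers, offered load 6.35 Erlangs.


B(N,A) = (A^N/N!) / sum(A^k/k!, k=0..N) with N=4, A=6.35 = 0.4912

0.4912


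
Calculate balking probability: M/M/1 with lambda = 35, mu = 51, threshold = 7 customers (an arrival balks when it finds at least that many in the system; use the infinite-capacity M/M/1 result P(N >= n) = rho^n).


P(N >= 7) = rho^7 = (35/51)^7 = 0.0717

0.0717


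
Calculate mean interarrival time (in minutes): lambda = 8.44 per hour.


Mean interarrival time = 60/lambda = 60/8.44 = 7.11 minutes

7.11 minutes


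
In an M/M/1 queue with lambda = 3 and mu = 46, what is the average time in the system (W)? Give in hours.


W = 1/(mu - lambda) = 1/(46 - 3) = 0.0233 hours

0.0233 hours


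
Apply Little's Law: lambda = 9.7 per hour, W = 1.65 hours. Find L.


L = lambda * W = 9.7 * 1.65 = 16.01

16.01


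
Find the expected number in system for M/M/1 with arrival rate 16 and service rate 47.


rho = 16/47; L = rho/(1-rho) = 0.52

0.52


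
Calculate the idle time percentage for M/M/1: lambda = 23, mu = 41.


Idle fraction = (1 - rho) * 100 = (1 - 23/41) * 100 = 43.9%

43.9%


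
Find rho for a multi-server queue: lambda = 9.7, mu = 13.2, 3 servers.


rho = lambda / (c * mu) = 9.7 / (3 * 13.2) = 0.2449

0.2449


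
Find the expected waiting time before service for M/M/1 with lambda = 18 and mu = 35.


rho = 18/35; Wq = rho/(mu - lambda) = 0.0303 hours

0.0303 hours


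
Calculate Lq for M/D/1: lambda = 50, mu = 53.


M/D/1: Lq = rho^2 / (2*(1-rho)) where rho = 50/53; Lq = 7.86

7.86


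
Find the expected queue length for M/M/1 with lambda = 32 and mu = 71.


rho = 32/71; Lq = rho^2/(1-rho) = 0.37

0.37


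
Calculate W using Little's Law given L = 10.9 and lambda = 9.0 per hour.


W = L / lambda = 10.9 / 9.0 = 1.2111 hours

1.2111 hours


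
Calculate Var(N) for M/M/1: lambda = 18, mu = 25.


rho = 18/25; Var(N) = rho/(1-rho)^2 = 9.18

9.18


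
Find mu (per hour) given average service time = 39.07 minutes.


mu = 60 / avg_service_time = 60 / 39.07 = 1.54 per hour

1.54 per hour


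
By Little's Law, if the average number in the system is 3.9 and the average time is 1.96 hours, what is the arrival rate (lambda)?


lambda = L / W = 3.9 / 1.96 = 1.99 per hour

1.99 per hour


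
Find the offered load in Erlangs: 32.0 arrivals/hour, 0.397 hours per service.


Offered load a = lambda * E[S] = 32.0 * 0.397 = 12.7 Erlangs

12.7 Erlangs


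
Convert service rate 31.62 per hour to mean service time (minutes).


Mean service time = 60/mu = 60/31.62 = 1.9 minutes

1.9 minutes


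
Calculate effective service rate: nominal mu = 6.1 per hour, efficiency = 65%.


Effective rate = mu * efficiency = 6.1 * 0.65 = 3.97 per hour

3.97 per hour


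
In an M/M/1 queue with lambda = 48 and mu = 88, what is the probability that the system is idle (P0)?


P0 = 1 - rho = 1 - 48/88 = 0.4545

0.4545


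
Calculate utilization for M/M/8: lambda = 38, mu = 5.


rho = lambda/(c*mu) = 38/(8*5) = 0.95

0.95


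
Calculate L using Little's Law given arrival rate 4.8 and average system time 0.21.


L = lambda * W = 4.8 * 0.21 = 1.01

1.01


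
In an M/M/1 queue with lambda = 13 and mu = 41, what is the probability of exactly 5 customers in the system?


rho = 13/41; P(n) = (1-rho)*rho^n = (1-13/41)*(13/41)^5 = 0.0022

0.0022


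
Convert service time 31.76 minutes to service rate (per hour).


mu = 60 / avg_service_time = 60 / 31.76 = 1.89 per hour

1.89 per hour


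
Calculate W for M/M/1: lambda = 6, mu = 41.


W = 1/(mu - lambda) = 1/(41 - 6) = 0.0286 hours

0.0286 hours


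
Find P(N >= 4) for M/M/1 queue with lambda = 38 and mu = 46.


P(N >= 4) = rho^4 = (38/46)^4 = 0.4657

0.4657


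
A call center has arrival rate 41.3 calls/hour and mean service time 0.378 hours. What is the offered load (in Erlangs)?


Offered load a = lambda * E[S] = 41.3 * 0.378 = 15.61 Erlangs

15.61 Erlangs


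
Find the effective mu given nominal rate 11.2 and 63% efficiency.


Effective rate = mu * efficiency = 11.2 * 0.63 = 7.06 per hour

7.06 per hour


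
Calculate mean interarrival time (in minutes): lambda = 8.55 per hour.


Mean interarrival time = 60/lambda = 60/8.55 = 7.02 minutes

7.02 minutes


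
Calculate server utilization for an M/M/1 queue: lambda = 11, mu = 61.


rho = lambda/mu = 11/61 = 0.1803

0.1803


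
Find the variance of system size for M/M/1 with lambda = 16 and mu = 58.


rho = 16/58; Var(N) = rho/(1-rho)^2 = 0.53

0.53


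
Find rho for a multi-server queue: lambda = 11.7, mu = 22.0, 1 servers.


rho = lambda / (c * mu) = 11.7 / (1 * 22.0) = 0.5318

0.5318


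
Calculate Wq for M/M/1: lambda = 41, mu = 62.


rho = 41/62; Wq = rho/(mu - lambda) = 0.0315 hours

0.0315 hours


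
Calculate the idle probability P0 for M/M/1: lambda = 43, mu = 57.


P0 = 1 - rho = 1 - 43/57 = 0.2456

0.2456


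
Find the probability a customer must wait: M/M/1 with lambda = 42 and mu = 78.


P(wait) = rho = lambda/mu = 42/78 = 0.5385

0.5385


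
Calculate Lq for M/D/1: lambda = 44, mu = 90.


M/D/1: Lq = rho^2 / (2*(1-rho)) where rho = 44/90; Lq = 0.23

0.23


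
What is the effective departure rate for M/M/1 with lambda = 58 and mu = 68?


For a stable queue (lambda < mu), throughput = lambda = 58 per hour

58 per hour


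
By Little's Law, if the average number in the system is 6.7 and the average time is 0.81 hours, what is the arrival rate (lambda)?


lambda = L / W = 6.7 / 0.81 = 8.27 per hour

8.27 per hour


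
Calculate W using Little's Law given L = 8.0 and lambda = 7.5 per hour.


W = L / lambda = 8.0 / 7.5 = 1.0667 hours

1.0667 hours


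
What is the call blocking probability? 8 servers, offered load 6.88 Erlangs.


B(N,A) = (A^N/N!) / sum(A^k/k!, k=0..N) with N=8, A=6.88 = 0.1719

0.1719


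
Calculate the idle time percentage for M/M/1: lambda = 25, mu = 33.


Idle fraction = (1 - rho) * 100 = (1 - 25/33) * 100 = 24.2%

24.2%


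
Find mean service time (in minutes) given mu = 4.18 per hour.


Mean service time = 60/mu = 60/4.18 = 14.35 minutes

14.35 minutes


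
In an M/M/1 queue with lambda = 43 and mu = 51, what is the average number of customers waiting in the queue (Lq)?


rho = 43/51; Lq = rho^2/(1-rho) = 4.53

4.53


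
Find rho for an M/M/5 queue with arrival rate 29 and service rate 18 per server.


rho = lambda/(c*mu) = 29/(5*18) = 0.3222

0.3222


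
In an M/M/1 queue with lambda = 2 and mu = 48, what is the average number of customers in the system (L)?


rho = 2/48; L = rho/(1-rho) = 0.04

0.04


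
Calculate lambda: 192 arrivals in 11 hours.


lambda = total arrivals / time = 192 / 11 = 17.45 per hour

17.45 per hour


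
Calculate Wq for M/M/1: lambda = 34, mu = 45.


rho = 34/45; Wq = rho/(mu - lambda) = 0.0687 hours

0.0687 hours


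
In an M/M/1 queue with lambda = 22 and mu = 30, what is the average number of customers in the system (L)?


rho = 22/30; L = rho/(1-rho) = 2.75

2.75


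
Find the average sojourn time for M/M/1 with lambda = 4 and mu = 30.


W = 1/(mu - lambda) = 1/(30 - 4) = 0.0385 hours

0.0385 hours


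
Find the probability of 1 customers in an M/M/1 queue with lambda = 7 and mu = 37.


rho = 7/37; P(n) = (1-rho)*rho^n = (1-7/37)*(7/37)^1 = 0.1534

0.1534


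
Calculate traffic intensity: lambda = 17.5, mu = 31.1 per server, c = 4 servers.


rho = lambda / (c * mu) = 17.5 / (4 * 31.1) = 0.1407

0.1407


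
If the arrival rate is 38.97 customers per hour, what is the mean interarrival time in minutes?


Mean interarrival time = 60/lambda = 60/38.97 = 1.54 minutes

1.54 minutes


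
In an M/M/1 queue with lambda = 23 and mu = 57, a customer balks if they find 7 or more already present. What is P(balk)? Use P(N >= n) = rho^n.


P(N >= 7) = rho^7 = (23/57)^7 = 0.0017

0.0017


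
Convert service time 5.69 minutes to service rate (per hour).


mu = 60 / avg_service_time = 60 / 5.69 = 10.54 per hour

10.54 per hour


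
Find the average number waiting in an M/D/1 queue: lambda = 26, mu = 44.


M/D/1: Lq = rho^2 / (2*(1-rho)) where rho = 26/44; Lq = 0.43

0.43


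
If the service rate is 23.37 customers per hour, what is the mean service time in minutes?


Mean service time = 60/mu = 60/23.37 = 2.57 minutes

2.57 minutes


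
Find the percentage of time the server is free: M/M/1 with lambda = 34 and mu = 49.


Idle fraction = (1 - rho) * 100 = (1 - 34/49) * 100 = 30.6%

30.6%


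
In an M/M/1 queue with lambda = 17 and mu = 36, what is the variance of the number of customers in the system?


rho = 17/36; Var(N) = rho/(1-rho)^2 = 1.7

1.7


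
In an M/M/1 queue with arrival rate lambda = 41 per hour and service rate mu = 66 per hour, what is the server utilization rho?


rho = lambda/mu = 41/66 = 0.6212

0.6212


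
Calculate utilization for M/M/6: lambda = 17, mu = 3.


rho = lambda/(c*mu) = 17/(6*3) = 0.9444

0.9444


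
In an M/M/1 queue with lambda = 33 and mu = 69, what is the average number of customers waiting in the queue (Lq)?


rho = 33/69; Lq = rho^2/(1-rho) = 0.44

0.44


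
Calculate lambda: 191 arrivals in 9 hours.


lambda = total arrivals / time = 191 / 9 = 21.22 per hour

21.22 per hour


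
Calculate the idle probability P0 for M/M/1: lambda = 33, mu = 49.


P0 = 1 - rho = 1 - 33/49 = 0.3265

0.3265


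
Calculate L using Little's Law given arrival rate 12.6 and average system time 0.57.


L = lambda * W = 12.6 * 0.57 = 7.18

7.18


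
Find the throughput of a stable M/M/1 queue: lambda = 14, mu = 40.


For a stable queue (lambda < mu), throughput = lambda = 14 per hour

14 per hour


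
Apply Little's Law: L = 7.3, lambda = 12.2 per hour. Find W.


W = L / lambda = 7.3 / 12.2 = 0.5984 hours

0.5984 hours


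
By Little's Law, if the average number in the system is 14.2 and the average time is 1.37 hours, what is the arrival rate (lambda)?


lambda = L / W = 14.2 / 1.37 = 10.36 per hour

10.36 per hour


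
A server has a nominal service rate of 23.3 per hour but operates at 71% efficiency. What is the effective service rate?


Effective rate = mu * efficiency = 23.3 * 0.71 = 16.54 per hour

16.54 per hour


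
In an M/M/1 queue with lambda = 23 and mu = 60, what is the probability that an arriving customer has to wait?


P(wait) = rho = lambda/mu = 23/60 = 0.3833

0.3833


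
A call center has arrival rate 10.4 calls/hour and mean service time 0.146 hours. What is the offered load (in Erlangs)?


Offered load a = lambda * E[S] = 10.4 * 0.146 = 1.52 Erlangs

1.52 Erlangs


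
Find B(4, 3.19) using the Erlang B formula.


B(N,A) = (A^N/N!) / sum(A^k/k!, k=0..N) with N=4, A=3.19 = 0.2271

0.2271


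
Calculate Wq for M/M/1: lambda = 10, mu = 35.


rho = 10/35; Wq = rho/(mu - lambda) = 0.0114 hours

0.0114 hours


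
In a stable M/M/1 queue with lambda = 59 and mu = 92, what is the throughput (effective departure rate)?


For a stable queue (lambda < mu), throughput = lambda = 59 per hour

59 per hour


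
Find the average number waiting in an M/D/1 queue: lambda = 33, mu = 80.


M/D/1: Lq = rho^2 / (2*(1-rho)) where rho = 33/80; Lq = 0.14

0.14


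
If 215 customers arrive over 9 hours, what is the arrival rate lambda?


lambda = total arrivals / time = 215 / 9 = 23.89 per hour

23.89 per hour


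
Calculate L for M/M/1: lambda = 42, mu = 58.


rho = 42/58; L = rho/(1-rho) = 2.63

2.63


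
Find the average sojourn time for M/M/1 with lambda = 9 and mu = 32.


W = 1/(mu - lambda) = 1/(32 - 9) = 0.0435 hours

0.0435 hours


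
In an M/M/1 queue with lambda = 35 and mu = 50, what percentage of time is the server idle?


Idle fraction = (1 - rho) * 100 = (1 - 35/50) * 100 = 30.0%

30.0%


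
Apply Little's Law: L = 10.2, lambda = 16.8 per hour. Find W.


W = L / lambda = 10.2 / 16.8 = 0.6071 hours

0.6071 hours


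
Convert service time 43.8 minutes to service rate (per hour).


mu = 60 / avg_service_time = 60 / 43.8 = 1.37 per hour

1.37 per hour


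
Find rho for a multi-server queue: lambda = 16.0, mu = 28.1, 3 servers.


rho = lambda / (c * mu) = 16.0 / (3 * 28.1) = 0.1898

0.1898


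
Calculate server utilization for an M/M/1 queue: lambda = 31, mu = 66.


rho = lambda/mu = 31/66 = 0.4697

0.4697


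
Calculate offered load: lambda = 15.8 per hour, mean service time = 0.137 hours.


Offered load a = lambda * E[S] = 15.8 * 0.137 = 2.16 Erlangs

2.16 Erlangs


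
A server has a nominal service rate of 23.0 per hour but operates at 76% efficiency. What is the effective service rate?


Effective rate = mu * efficiency = 23.0 * 0.76 = 17.48 per hour

17.48 per hour


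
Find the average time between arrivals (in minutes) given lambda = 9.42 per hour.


Mean interarrival time = 60/lambda = 60/9.42 = 6.37 minutes

6.37 minutes


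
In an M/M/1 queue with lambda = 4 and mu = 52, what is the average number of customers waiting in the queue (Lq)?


rho = 4/52; Lq = rho^2/(1-rho) = 0.01

0.01


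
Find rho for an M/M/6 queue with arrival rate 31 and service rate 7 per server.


rho = lambda/(c*mu) = 31/(6*7) = 0.7381

0.7381


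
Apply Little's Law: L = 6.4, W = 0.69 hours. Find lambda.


lambda = L / W = 6.4 / 0.69 = 9.28 per hour

9.28 per hour


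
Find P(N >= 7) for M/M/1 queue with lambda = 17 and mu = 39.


P(N >= 7) = rho^7 = (17/39)^7 = 0.003

0.003


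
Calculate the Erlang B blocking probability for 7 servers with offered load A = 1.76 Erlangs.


B(N,A) = (A^N/N!) / sum(A^k/k!, k=0..N) with N=7, A=1.76 = 0.0018

0.0018


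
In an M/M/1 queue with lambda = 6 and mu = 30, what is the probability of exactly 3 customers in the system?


rho = 6/30; P(n) = (1-rho)*rho^n = (1-6/30)*(6/30)^3 = 0.0064

0.0064


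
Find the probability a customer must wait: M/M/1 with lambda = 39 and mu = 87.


P(wait) = rho = lambda/mu = 39/87 = 0.4483

0.4483


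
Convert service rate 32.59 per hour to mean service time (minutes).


Mean service time = 60/mu = 60/32.59 = 1.84 minutes

1.84 minutes


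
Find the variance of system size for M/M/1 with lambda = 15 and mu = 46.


rho = 15/46; Var(N) = rho/(1-rho)^2 = 0.72

0.72


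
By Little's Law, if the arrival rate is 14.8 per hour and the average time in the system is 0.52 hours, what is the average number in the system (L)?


L = lambda * W = 14.8 * 0.52 = 7.7

7.7


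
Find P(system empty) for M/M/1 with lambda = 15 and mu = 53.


P0 = 1 - rho = 1 - 15/53 = 0.717

0.717


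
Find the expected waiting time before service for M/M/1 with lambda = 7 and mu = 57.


rho = 7/57; Wq = rho/(mu - lambda) = 0.0025 hours

0.0025 hours


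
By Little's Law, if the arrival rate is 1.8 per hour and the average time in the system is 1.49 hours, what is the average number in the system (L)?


L = lambda * W = 1.8 * 1.49 = 2.68

2.68


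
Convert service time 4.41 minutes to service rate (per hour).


mu = 60 / avg_service_time = 60 / 4.41 = 13.61 per hour

13.61 per hour


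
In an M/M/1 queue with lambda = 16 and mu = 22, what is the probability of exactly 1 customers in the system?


rho = 16/22; P(n) = (1-rho)*rho^n = (1-16/22)*(16/22)^1 = 0.1983

0.1983


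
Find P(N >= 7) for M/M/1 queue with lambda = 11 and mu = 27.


P(N >= 7) = rho^7 = (11/27)^7 = 0.0019

0.0019


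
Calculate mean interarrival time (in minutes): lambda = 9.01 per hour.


Mean interarrival time = 60/lambda = 60/9.01 = 6.66 minutes

6.66 minutes


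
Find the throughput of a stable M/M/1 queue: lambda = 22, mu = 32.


For a stable queue (lambda < mu), throughput = lambda = 22 per hour

22 per hour


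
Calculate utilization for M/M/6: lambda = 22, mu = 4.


rho = lambda/(c*mu) = 22/(6*4) = 0.9167

0.9167


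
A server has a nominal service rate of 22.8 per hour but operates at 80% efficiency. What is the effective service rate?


Effective rate = mu * efficiency = 22.8 * 0.8 = 18.24 per hour

18.24 per hour


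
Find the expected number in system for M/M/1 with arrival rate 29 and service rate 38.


rho = 29/38; L = rho/(1-rho) = 3.22

3.22


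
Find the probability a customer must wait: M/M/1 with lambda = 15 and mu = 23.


P(wait) = rho = lambda/mu = 15/23 = 0.6522

0.6522


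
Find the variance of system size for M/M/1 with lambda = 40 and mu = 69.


rho = 40/69; Var(N) = rho/(1-rho)^2 = 3.28

3.28


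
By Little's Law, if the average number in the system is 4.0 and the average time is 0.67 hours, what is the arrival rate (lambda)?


lambda = L / W = 4.0 / 0.67 = 5.97 per hour

5.97 per hour


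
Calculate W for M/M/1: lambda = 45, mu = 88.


W = 1/(mu - lambda) = 1/(88 - 45) = 0.0233 hours

0.0233 hours


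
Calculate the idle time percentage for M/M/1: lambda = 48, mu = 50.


Idle fraction = (1 - rho) * 100 = (1 - 48/50) * 100 = 4.0%

4.0%


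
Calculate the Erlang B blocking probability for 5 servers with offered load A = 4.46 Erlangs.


B(N,A) = (A^N/N!) / sum(A^k/k!, k=0..N) with N=5, A=4.46 = 0.2396

0.2396


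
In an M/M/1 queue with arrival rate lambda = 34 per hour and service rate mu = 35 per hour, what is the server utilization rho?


rho = lambda/mu = 34/35 = 0.9714

0.9714


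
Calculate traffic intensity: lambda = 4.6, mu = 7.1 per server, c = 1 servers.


rho = lambda / (c * mu) = 4.6 / (1 * 7.1) = 0.6479

0.6479


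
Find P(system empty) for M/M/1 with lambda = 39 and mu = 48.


P0 = 1 - rho = 1 - 39/48 = 0.1875

0.1875


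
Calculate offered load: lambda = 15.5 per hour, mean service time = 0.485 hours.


Offered load a = lambda * E[S] = 15.5 * 0.485 = 7.52 Erlangs

7.52 Erlangs


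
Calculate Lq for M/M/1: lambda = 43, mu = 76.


rho = 43/76; Lq = rho^2/(1-rho) = 0.74

0.74


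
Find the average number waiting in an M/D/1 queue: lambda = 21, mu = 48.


M/D/1: Lq = rho^2 / (2*(1-rho)) where rho = 21/48; Lq = 0.17

0.17


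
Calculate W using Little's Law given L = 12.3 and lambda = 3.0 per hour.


W = L / lambda = 12.3 / 3.0 = 4.1 hours

4.1 hours


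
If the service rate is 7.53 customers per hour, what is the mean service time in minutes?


Mean service time = 60/mu = 60/7.53 = 7.97 minutes

7.97 minutes


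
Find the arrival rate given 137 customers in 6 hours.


lambda = total arrivals / time = 137 / 6 = 22.83 per hour

22.83 per hour


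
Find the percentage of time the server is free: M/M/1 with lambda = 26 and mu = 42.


Idle fraction = (1 - rho) * 100 = (1 - 26/42) * 100 = 38.1%

38.1%


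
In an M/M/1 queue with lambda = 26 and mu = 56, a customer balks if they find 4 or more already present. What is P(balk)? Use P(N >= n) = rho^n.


P(N >= 4) = rho^4 = (26/56)^4 = 0.0465

0.0465


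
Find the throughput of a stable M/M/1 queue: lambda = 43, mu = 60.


For a stable queue (lambda < mu), throughput = lambda = 43 per hour

43 per hour


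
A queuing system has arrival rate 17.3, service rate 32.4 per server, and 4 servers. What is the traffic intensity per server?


rho = lambda / (c * mu) = 17.3 / (4 * 32.4) = 0.1335

0.1335


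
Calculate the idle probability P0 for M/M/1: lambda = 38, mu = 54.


P0 = 1 - rho = 1 - 38/54 = 0.2963

0.2963


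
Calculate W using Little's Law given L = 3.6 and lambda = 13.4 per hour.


W = L / lambda = 3.6 / 13.4 = 0.2687 hours

0.2687 hours


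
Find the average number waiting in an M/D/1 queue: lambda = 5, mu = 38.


M/D/1: Lq = rho^2 / (2*(1-rho)) where rho = 5/38; Lq = 0.01

0.01


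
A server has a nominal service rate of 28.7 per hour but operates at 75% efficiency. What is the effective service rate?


Effective rate = mu * efficiency = 28.7 * 0.75 = 21.53 per hour

21.53 per hour


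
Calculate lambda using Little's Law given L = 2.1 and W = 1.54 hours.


lambda = L / W = 2.1 / 1.54 = 1.36 per hour

1.36 per hour


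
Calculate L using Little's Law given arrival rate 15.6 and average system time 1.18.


L = lambda * W = 15.6 * 1.18 = 18.41

18.41


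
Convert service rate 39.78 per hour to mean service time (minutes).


Mean service time = 60/mu = 60/39.78 = 1.51 minutes

1.51 minutes


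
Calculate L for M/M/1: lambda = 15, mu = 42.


rho = 15/42; L = rho/(1-rho) = 0.56

0.56


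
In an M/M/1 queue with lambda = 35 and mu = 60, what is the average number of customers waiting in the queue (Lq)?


rho = 35/60; Lq = rho^2/(1-rho) = 0.82

0.82


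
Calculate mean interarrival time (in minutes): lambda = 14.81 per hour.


Mean interarrival time = 60/lambda = 60/14.81 = 4.05 minutes

4.05 minutes


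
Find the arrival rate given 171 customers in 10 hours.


lambda = total arrivals / time = 171 / 10 = 17.1 per hour

17.1 per hour


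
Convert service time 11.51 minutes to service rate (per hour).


mu = 60 / avg_service_time = 60 / 11.51 = 5.21 per hour

5.21 per hour


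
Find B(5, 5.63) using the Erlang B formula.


B(N,A) = (A^N/N!) / sum(A^k/k!, k=0..N) with N=5, A=5.63 = 0.3338

0.3338


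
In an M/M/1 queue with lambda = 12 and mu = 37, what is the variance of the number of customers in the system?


rho = 12/37; Var(N) = rho/(1-rho)^2 = 0.71

0.71


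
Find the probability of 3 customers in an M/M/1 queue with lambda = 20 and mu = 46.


rho = 20/46; P(n) = (1-rho)*rho^n = (1-20/46)*(20/46)^3 = 0.0465

0.0465


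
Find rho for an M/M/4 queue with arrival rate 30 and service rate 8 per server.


rho = lambda/(c*mu) = 30/(4*8) = 0.9375

0.9375


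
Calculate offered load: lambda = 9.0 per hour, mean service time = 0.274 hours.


Offered load a = lambda * E[S] = 9.0 * 0.274 = 2.47 Erlangs

2.47 Erlangs


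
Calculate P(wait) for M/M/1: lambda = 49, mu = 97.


P(wait) = rho = lambda/mu = 49/97 = 0.5052

0.5052


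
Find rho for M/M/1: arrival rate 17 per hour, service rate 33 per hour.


rho = lambda/mu = 17/33 = 0.5152

0.5152


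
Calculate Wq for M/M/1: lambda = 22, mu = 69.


rho = 22/69; Wq = rho/(mu - lambda) = 0.0068 hours

0.0068 hours


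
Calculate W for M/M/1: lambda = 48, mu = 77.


W = 1/(mu - lambda) = 1/(77 - 48) = 0.0345 hours

0.0345 hours


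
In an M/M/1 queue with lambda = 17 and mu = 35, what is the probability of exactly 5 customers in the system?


rho = 17/35; P(n) = (1-rho)*rho^n = (1-17/35)*(17/35)^5 = 0.0139

0.0139


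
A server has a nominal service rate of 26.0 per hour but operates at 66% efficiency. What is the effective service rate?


Effective rate = mu * efficiency = 26.0 * 0.66 = 17.16 per hour

17.16 per hour


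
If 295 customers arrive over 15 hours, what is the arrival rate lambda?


lambda = total arrivals / time = 295 / 15 = 19.67 per hour

19.67 per hour


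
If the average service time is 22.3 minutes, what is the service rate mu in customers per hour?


mu = 60 / avg_service_time = 60 / 22.3 = 2.69 per hour

2.69 per hour


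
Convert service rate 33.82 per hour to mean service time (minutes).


Mean service time = 60/mu = 60/33.82 = 1.77 minutes

1.77 minutes


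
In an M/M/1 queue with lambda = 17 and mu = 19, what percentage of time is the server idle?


Idle fraction = (1 - rho) * 100 = (1 - 17/19) * 100 = 10.5%

10.5%


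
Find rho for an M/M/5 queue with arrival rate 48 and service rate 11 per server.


rho = lambda/(c*mu) = 48/(5*11) = 0.8727

0.8727


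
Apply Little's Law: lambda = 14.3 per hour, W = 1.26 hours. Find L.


L = lambda * W = 14.3 * 1.26 = 18.02

18.02


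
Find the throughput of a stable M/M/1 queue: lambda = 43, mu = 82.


For a stable queue (lambda < mu), throughput = lambda = 43 per hour

43 per hour


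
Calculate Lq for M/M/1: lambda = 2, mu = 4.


rho = 2/4; Lq = rho^2/(1-rho) = 0.5

0.5


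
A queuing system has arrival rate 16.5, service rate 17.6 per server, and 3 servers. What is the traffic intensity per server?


rho = lambda / (c * mu) = 16.5 / (3 * 17.6) = 0.3125

0.3125


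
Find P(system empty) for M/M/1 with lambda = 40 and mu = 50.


P0 = 1 - rho = 1 - 40/50 = 0.2

0.2


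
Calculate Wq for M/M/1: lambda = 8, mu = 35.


rho = 8/35; Wq = rho/(mu - lambda) = 0.0085 hours

0.0085 hours


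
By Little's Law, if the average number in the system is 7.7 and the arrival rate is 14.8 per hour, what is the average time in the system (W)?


W = L / lambda = 7.7 / 14.8 = 0.5203 hours

0.5203 hours


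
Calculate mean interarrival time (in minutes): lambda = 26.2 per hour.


Mean interarrival time = 60/lambda = 60/26.2 = 2.29 minutes

2.29 minutes


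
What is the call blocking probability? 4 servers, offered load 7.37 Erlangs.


B(N,A) = (A^N/N!) / sum(A^k/k!, k=0..N) with N=4, A=7.37 = 0.5459

0.5459


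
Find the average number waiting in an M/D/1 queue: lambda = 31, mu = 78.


M/D/1: Lq = rho^2 / (2*(1-rho)) where rho = 31/78; Lq = 0.13

0.13


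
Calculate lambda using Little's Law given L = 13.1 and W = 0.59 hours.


lambda = L / W = 13.1 / 0.59 = 22.2 per hour

22.2 per hour


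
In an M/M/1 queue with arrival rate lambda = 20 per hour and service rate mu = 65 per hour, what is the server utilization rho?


rho = lambda/mu = 20/65 = 0.3077

0.3077


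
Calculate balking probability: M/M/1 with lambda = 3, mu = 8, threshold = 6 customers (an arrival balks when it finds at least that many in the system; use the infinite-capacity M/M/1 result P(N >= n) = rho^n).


P(N >= 6) = rho^6 = (3/8)^6 = 0.0028

0.0028


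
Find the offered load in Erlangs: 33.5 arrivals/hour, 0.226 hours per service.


Offered load a = lambda * E[S] = 33.5 * 0.226 = 7.57 Erlangs

7.57 Erlangs


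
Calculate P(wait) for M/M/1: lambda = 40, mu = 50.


P(wait) = rho = lambda/mu = 40/50 = 0.8

0.8


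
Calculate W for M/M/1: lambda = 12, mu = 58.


W = 1/(mu - lambda) = 1/(58 - 12) = 0.0217 hours

0.0217 hours


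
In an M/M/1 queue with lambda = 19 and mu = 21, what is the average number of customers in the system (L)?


rho = 19/21; L = rho/(1-rho) = 9.5

9.5


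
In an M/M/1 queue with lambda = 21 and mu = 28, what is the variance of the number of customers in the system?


rho = 21/28; Var(N) = rho/(1-rho)^2 = 12.0

12.0


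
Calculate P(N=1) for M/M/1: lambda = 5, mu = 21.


rho = 5/21; P(n) = (1-rho)*rho^n = (1-5/21)*(5/21)^1 = 0.1814

0.1814


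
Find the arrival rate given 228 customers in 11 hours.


lambda = total arrivals / time = 228 / 11 = 20.73 per hour

20.73 per hour


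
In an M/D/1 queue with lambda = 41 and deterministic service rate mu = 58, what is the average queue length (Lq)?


M/D/1: Lq = rho^2 / (2*(1-rho)) where rho = 41/58; Lq = 0.85

0.85


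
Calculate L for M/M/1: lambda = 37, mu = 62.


rho = 37/62; L = rho/(1-rho) = 1.48

1.48


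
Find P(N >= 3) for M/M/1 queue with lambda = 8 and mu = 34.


P(N >= 3) = rho^3 = (8/34)^3 = 0.013

0.013


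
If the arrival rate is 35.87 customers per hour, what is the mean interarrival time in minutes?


Mean interarrival time = 60/lambda = 60/35.87 = 1.67 minutes

1.67 minutes


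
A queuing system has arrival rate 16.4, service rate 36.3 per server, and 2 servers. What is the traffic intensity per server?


rho = lambda / (c * mu) = 16.4 / (2 * 36.3) = 0.2259

0.2259


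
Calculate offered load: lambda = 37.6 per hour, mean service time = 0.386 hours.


Offered load a = lambda * E[S] = 37.6 * 0.386 = 14.51 Erlangs

14.51 Erlangs


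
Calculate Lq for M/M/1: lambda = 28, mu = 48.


rho = 28/48; Lq = rho^2/(1-rho) = 0.82

0.82


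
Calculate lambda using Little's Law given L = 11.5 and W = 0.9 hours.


lambda = L / W = 11.5 / 0.9 = 12.78 per hour

12.78 per hour


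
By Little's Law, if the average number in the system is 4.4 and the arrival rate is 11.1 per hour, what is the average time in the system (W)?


W = L / lambda = 4.4 / 11.1 = 0.3964 hours

0.3964 hours


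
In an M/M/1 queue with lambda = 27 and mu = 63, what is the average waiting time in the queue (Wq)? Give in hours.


rho = 27/63; Wq = rho/(mu - lambda) = 0.0119 hours

0.0119 hours


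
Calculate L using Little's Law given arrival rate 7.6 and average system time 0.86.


L = lambda * W = 7.6 * 0.86 = 6.54

6.54
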